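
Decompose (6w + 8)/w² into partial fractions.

(6w + 8) = Pw + Q. At w = 0: Q = 6·0 + 8 = 8. Coeff of w: P = 6
Result: 6/w + 8/w²


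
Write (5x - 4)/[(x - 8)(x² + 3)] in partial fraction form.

At x=8: α = (5·8 - 4)/(8² + 3) = 36/67. β = -α = -36/67, γ = 5 - 8·α = 47/67
Result: (36/67)/(x - 8) - ((36/67)x - 47/67)/(x² + 3)


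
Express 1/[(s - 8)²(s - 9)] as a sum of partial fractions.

Cover-up at s=9: R = 1/(9 - 8)² = 1. Cover-up at s=8: Q = 1/(8 - 9) = -1. Comparing s² coeff: P = -R = -1
Result: -1/(s - 8) - 1/(s - 8)² + 1/(s - 9)


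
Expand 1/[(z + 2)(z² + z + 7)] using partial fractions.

Cover-up at z = -2: A = 1/((-2)² + 1·(-2) + 7) = 1/9. Then B = -A = -1/9, C = -A·(1 - 2) = 1/9
Result: (1/9)/(z + 2) - ((1/9)z - 1/9)/(z² + z + 7)


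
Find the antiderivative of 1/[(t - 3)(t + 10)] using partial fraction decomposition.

Decompose: 1/[(t - 3)(t + 10)] = (1/13)/(t - 3) - (1/13)/(t + 10). Integrate each term: (1/13) ln|(t - 3)| - (1/13) ln|(t + 10)| + C


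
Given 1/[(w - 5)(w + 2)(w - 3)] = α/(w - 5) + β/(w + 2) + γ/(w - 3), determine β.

Cover-up at w = -2: β = 1/[(-2 - 5)(-2 - 3)] = 1/[(-7)(-5)] = 1/35


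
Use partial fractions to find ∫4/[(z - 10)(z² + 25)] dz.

Cover-up at z=10: A = 4/(10²+25) = 4/125. Coeff matching: B = -4/125, C = -8/25. Decomposition: (4/125)/(z - 10) - ((4/125)z + 8/25)/(z² + 25). Integrate: linear → ln, quadratic → (1/2)ln + arctan: (4/125) ln|(z - 10)| - (2/125) ln(z² + 25) - (8/125) arctan(z/5) + C


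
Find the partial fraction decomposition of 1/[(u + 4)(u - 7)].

1/(u + 4)(u - 7) = α/(u + 4) + β/(u - 7). α = 1/(-4 - 7) = -1/11, β = 1/(7 + 4) = 1/11
Result: (-1/11)/(u + 4) + (1/11)/(u - 7)


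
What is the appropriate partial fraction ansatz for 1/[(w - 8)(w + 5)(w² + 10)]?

Two linear + quadratic: α/(w - 8) + β/(w + 5) + (γw + δ)/(w² + 10)


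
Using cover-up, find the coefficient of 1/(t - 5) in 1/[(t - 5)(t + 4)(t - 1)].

Cover (t - 5), set t=5: 1/[(5 + 4)(5 - 1)] = 1/36


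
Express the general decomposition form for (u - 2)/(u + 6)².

Repeated linear factor: P/(u + 6) + Q/(u + 6)²


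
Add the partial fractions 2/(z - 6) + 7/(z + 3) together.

Common denominator (z - 6)(z + 3). Numerator: 2(z + 3) + 7(z - 6) = (2z + 6) + (7z - 42) = 9z - 36
Result: (9z - 36)/[(z - 6)(z + 3)]


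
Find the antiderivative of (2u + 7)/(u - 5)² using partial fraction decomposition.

Decompose: P = 2, Q = 2·5 + 7 = 17, so (2u + 7)/(u - 5)² = 2/(u - 5) + 17/(u - 5)². Integrate: ∫ P/(u - 5) du = 2 ln|(u - 5)|; ∫ Q/(u - 5)² du = -17/(u - 5). Sum: 2 ln|(u - 5)| - 17/(u - 5) + C


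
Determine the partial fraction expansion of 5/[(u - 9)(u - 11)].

5/(u - 9)(u - 11) = P/(u - 9) + Q/(u - 11). P = 5/(9 - 11) = -5/2, Q = 5/(11 - 9) = 5/2
Result: (-5/2)/(u - 9) + (5/2)/(u - 11)


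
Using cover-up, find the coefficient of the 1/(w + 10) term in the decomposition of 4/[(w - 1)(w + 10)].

Cover (w + 10), set w=-10: 4/((w - 1) at w=-10) = 4/(-11) = -4/11


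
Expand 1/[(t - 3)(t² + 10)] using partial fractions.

Cover-up at t = 3: α = 1/(3² + 10) = 1/19. Then β = -α = -1/19, γ = -α·(0 + 3) = -3/19
Result: (1/19)/(t - 3) - ((1/19)t + 3/19)/(t² + 10)


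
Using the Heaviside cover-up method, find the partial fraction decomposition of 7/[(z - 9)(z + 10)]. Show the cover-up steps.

Cover (z - 9): set z=9, get α = 7/(9 + 10) = 7/19. Cover (z + 10): set z=-10, get β = 7/(-10 - 9) = -7/19.
Result: (7/19)/(z - 9) - (7/19)/(z + 10)


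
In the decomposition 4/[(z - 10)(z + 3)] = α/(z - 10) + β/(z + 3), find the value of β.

Cover-up at z = -3: β = 4/(-3 - 10) = -4/13


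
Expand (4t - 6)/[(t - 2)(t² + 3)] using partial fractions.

At t=2: α = (4·2 - 6)/(2² + 3) = 2/7. β = -α = -2/7, γ = 4 - 2·α = 24/7
Result: (2/7)/(t - 2) - ((2/7)t - 24/7)/(t² + 3)


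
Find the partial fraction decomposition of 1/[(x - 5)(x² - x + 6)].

Cover-up at x = 5: A = 1/(5² - 1·5 + 6) = 1/26. Then B = -A = -1/26, C = -A·(-1 + 5) = -2/13
Result: (1/26)/(x - 5) - ((1/26)x + 2/13)/(x² - x + 6)


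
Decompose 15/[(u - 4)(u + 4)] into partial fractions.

15/(u - 4)(u + 4) = P/(u - 4) + Q/(u + 4). P = 15/(4 + 4) = 15/8, Q = 15/(-4 - 4) = -15/8
Result: (15/8)/(u - 4) - (15/8)/(u + 4)


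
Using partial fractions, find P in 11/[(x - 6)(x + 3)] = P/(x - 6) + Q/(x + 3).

Cover-up at x = 6: P = 11/(6 + 3) = 11/9


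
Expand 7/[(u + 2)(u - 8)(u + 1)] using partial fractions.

Using cover-up method: α = 7/10, β = 7/90, γ = -7/9
Result: (7/10)/(u + 2) + (7/90)/(u - 8) - (7/9)/(u + 1)


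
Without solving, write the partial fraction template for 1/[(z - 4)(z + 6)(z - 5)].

Three distinct linear factors: α/(z - 4) + β/(z + 6) + γ/(z - 5)


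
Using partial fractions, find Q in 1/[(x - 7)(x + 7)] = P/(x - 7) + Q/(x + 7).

Cover-up at x = -7: Q = 1/(-7 - 7) = -1/14


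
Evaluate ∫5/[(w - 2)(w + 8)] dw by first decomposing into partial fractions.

Decompose: 5/[(w - 2)(w + 8)] = (1/2)/(w - 2) - (1/2)/(w + 8). Integrate each term: (1/2) ln|(w - 2)| - (1/2) ln|(w + 8)| + C


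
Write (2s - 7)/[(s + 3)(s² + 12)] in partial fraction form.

At s=-3: A = (2·(-3) - 7)/((-3)² + 12) = -13/21. B = -A = 13/21, C = 2 - (-3)·A = 1/7
Result: (-13/21)/(s + 3) + ((13/21)s + 1/7)/(s² + 12)


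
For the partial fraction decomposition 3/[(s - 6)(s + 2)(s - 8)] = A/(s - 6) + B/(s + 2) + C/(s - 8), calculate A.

Cover-up at s = 6: A = 3/[(6 + 2)(6 - 8)] = 3/[(8)(-2)] = -3/16


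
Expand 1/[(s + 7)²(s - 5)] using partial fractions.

Cover-up at s=5: γ = 1/(5 + 7)² = 1/144. Cover-up at s=-7: β = 1/(-7 - 5) = -1/12. Comparing s² coeff: α = -γ = -1/144
Result: (-1/144)/(s + 7) - (1/12)/(s + 7)² + (1/144)/(s - 5)


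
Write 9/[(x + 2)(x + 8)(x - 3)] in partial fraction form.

Using cover-up method: α = -3/10, β = 3/22, γ = 9/55
Result: (-3/10)/(x + 2) + (3/22)/(x + 8) + (9/55)/(x - 3)


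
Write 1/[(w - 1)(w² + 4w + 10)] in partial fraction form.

Cover-up at w = 1: P = 1/(1² + 4·1 + 10) = 1/15. Then Q = -P = -1/15, R = -P·(4 + 1) = -1/3
Result: (1/15)/(w - 1) - ((1/15)w + 1/3)/(w² + 4w + 10)


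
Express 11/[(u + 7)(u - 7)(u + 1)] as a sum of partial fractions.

Using cover-up method: P = 11/84, Q = 11/112, R = -11/48
Result: (11/84)/(u + 7) + (11/112)/(u - 7) - (11/48)/(u + 1)


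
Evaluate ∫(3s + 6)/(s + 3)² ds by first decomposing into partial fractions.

Decompose: P = 3, Q = 3·(-3) + 6 = -3, so (3s + 6)/(s + 3)² = 3/(s + 3) - 3/(s + 3)². Integrate: ∫ P/(s + 3) ds = 3 ln|(s + 3)|; ∫ Q/(s + 3)² ds = 3/(s + 3). Sum: 3 ln|(s + 3)| + 3/(s + 3) + C


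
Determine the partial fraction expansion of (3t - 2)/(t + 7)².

(3t - 2) = A(t + 7) + B. At t = -7: B = 3·(-7) - 2 = -23. Coeff of t: A = 3
Result: 3/(t + 7) - 23/(t + 7)²


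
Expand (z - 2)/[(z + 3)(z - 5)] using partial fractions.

At z=-3: A = (1·(-3) - 2)/(-3 - 5) = 5/8. At z=5: B = (1·5 - 2)/(5 + 3) = 3/8
Result: (5/8)/(z + 3) + (3/8)/(z - 5)


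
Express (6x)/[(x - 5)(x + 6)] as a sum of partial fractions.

At x=5: A = (6·5 + 0)/(5 + 6) = 30/11. At x=-6: B = (6·(-6) + 0)/(-6 - 5) = 36/11
Result: (30/11)/(x - 5) + (36/11)/(x + 6)


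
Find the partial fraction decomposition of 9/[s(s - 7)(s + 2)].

Using cover-up method: α = -9/14, β = 1/7, γ = 1/2
Result: (-9/14)/s + (1/7)/(s - 7) + (1/2)/(s + 2)


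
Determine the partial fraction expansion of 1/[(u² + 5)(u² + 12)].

Coefficient matching gives α = γ = 0, β = 1/(12-5) = 1/7, δ = -β = -1/7
Result: (1/7)/(u² + 5) - (1/7)/(u² + 12)


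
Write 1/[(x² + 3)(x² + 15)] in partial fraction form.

Coefficient matching gives P = R = 0, Q = 1/(15-3) = 1/12, S = -Q = -1/12
Result: (1/12)/(x² + 3) - (1/12)/(x² + 15)


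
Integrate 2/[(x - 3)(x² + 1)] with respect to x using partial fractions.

Cover-up at x=3: α = 2/(3²+1) = 1/5. Coeff matching: β = -1/5, γ = -3/5. Decomposition: (1/5)/(x - 3) - ((1/5)x + 3/5)/(x² + 1). Integrate: linear → ln, quadratic → (1/2)ln + arctan: (1/5) ln|(x - 3)| - (1/10) ln(x² + 1) - (3/5) arctan(x) + C


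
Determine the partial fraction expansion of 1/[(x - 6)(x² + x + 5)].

Cover-up at x = 6: A = 1/(6² + 1·6 + 5) = 1/47. Then B = -A = -1/47, C = -A·(1 + 6) = -7/47
Result: (1/47)/(x - 6) - ((1/47)x + 7/47)/(x² + x + 5)


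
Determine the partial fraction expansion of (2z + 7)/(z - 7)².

(2z + 7) = α(z - 7) + β. At z = 7: β = 2·7 + 7 = 21. Coeff of z: α = 2
Result: 2/(z - 7) + 21/(z - 7)²


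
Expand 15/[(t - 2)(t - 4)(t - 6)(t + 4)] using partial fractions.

Using Heaviside cover-up: (5/16)/(t - 2) - (15/32)/(t - 4) + (3/16)/(t - 6) - (1/32)/(t + 4)


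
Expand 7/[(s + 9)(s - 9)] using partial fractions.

7/(s + 9)(s - 9) = A/(s + 9) + B/(s - 9). A = 7/(-9 - 9) = -7/18, B = 7/(9 + 9) = 7/18
Result: (-7/18)/(s + 9) + (7/18)/(s - 9)


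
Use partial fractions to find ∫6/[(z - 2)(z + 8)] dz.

Decompose: 6/[(z - 2)(z + 8)] = (3/5)/(z - 2) - (3/5)/(z + 8). Integrate each term: (3/5) ln|(z - 2)| - (3/5) ln|(z + 8)| + C


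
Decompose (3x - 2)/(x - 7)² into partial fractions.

(3x - 2) = P(x - 7) + Q. At x = 7: Q = 3·7 - 2 = 19. Coeff of x: P = 3
Result: 3/(x - 7) + 19/(x - 7)²


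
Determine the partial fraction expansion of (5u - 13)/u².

(5u - 13) = αu + β. At u = 0: β = 5·0 - 13 = -13. Coeff of u: α = 5
Result: 5/u - 13/u²


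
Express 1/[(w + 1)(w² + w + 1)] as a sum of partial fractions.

Cover-up at w = -1: α = 1/((-1)² + 1·(-1) + 1) = 1. Then β = -α = -1, γ = -α·(1 - 1) = 0
Result: 1/(w + 1) - (w)/(w² + w + 1)


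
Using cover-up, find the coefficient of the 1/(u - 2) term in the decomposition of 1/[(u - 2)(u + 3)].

Cover (u - 2), set u=2: 1/((u + 3) at u=2) = 1/(5) = 1/5


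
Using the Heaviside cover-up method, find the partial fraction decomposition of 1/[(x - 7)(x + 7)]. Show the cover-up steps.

Cover (x - 7): set x=7, get α = 1/(7 + 7) = 1/14. Cover (x + 7): set x=-7, get β = 1/(-7 - 7) = -1/14.
Result: (1/14)/(x - 7) - (1/14)/(x + 7)


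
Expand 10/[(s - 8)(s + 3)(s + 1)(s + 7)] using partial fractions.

Using Heaviside cover-up: (2/297)/(s - 8) + (5/44)/(s + 3) - (5/54)/(s + 1) - (1/36)/(s + 7)


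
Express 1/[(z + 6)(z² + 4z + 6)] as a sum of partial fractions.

Cover-up at z = -6: P = 1/((-6)² + 4·(-6) + 6) = 1/18. Then Q = -P = -1/18, R = -P·(4 - 6) = 1/9
Result: (1/18)/(z + 6) - ((1/18)z - 1/9)/(z² + 4z + 6)


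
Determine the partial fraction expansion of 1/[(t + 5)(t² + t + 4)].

Cover-up at t = -5: P = 1/((-5)² + 1·(-5) + 4) = 1/24. Then Q = -P = -1/24, R = -P·(1 - 5) = 1/6
Result: (1/24)/(t + 5) - ((1/24)t - 1/6)/(t² + t + 4)


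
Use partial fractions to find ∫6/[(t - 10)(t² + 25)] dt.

Cover-up at t=10: A = 6/(10²+25) = 6/125. Coeff matching: B = -6/125, C = -12/25. Decomposition: (6/125)/(t - 10) - ((6/125)t + 12/25)/(t² + 25). Integrate: linear → ln, quadratic → (1/2)ln + arctan: (6/125) ln|(t - 10)| - (3/125) ln(t² + 25) - (12/125) arctan(t/5) + C


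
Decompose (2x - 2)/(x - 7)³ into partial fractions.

(2x - 2) = P(x - 7)² + Q(x - 7) + R. At x = 7: R = 2·7 - 2 = 12. Coefficients: P = 0, Q = 2
Result: 2/(x - 7)² + 12/(x - 7)³


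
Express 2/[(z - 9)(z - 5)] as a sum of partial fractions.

2/(z - 9)(z - 5) = α/(z - 9) + β/(z - 5). α = 2/(9 - 5) = 1/2, β = 2/(5 - 9) = -1/2
Result: (1/2)/(z - 9) - (1/2)/(z - 5)


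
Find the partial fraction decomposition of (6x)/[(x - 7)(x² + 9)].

At x=7: α = (6·7 + 0)/(7² + 9) = 21/29. β = -α = -21/29, γ = 6 - 7·α = 27/29
Result: (21/29)/(x - 7) - ((21/29)x - 27/29)/(x² + 9)


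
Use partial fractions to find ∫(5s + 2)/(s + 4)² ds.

Decompose: A = 5, B = 5·(-4) + 2 = -18, so (5s + 2)/(s + 4)² = 5/(s + 4) - 18/(s + 4)². Integrate: ∫ A/(s + 4) ds = 5 ln|(s + 4)|; ∫ B/(s + 4)² ds = 18/(s + 4). Sum: 5 ln|(s + 4)| + 18/(s + 4) + C


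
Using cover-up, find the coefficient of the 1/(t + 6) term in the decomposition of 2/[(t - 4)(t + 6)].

Cover (t + 6), set t=-6: 2/((t - 4) at t=-6) = 2/(-10) = -1/5


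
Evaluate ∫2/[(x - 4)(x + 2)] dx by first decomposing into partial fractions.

Decompose: 2/[(x - 4)(x + 2)] = (1/3)/(x - 4) - (1/3)/(x + 2). Integrate each term: (1/3) ln|(x - 4)| - (1/3) ln|(x + 2)| + C


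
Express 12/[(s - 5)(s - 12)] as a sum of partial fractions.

12/(s - 5)(s - 12) = P/(s - 5) + Q/(s - 12). P = 12/(5 - 12) = -12/7, Q = 12/(12 - 5) = 12/7
Result: (-12/7)/(s - 5) + (12/7)/(s - 12)


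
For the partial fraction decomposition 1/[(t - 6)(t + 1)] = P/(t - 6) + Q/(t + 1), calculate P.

Cover-up at t = 6: P = 1/(6 + 1) = 1/7


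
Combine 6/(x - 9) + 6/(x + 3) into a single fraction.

Common denominator (x - 9)(x + 3). Numerator: 6(x + 3) + 6(x - 9) = (6x + 18) + (6x - 54) = 12x - 36
Result: (12x - 36)/[(x - 9)(x + 3)]


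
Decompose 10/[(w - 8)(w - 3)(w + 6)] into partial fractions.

Using cover-up method: α = 1/7, β = -2/9, γ = 5/63
Result: (1/7)/(w - 8) - (2/9)/(w - 3) + (5/63)/(w + 6)


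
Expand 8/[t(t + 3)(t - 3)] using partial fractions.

Using cover-up method: A = -8/9, B = 4/9, C = 4/9
Result: (-8/9)/t + (4/9)/(t + 3) + (4/9)/(t - 3)


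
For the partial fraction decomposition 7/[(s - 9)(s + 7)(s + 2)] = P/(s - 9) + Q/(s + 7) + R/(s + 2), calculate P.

Cover-up at s = 9: P = 7/[(9 + 7)(9 + 2)] = 7/[(16)(11)] = 7/176


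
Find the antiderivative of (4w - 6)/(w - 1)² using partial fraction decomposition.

Decompose: α = 4, β = 4·1 - 6 = -2, so (4w - 6)/(w - 1)² = 4/(w - 1) - 2/(w - 1)². Integrate: ∫ α/(w - 1) dw = 4 ln|(w - 1)|; ∫ β/(w - 1)² dw = 2/(w - 1). Sum: 4 ln|(w - 1)| + 2/(w - 1) + C


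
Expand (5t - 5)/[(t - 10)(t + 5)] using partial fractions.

At t=10: P = (5·10 - 5)/(10 + 5) = 3. At t=-5: Q = (5·(-5) - 5)/(-5 - 10) = 2
Result: 3/(t - 10) + 2/(t + 5)


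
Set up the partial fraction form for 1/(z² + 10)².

Repeated quadratic factor: (Pz + Q)/(z² + 10) + (Rz + S)/(z² + 10)²


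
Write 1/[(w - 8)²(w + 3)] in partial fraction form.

Cover-up at w=-3: γ = 1/(-3 - 8)² = 1/121. Cover-up at w=8: β = 1/(8 + 3) = 1/11. Comparing w² coeff: α = -γ = -1/121
Result: (-1/121)/(w - 8) + (1/11)/(w - 8)² + (1/121)/(w + 3)


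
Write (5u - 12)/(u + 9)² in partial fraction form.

(5u - 12) = α(u + 9) + β. At u = -9: β = 5·(-9) - 12 = -57. Coeff of u: α = 5
Result: 5/(u + 9) - 57/(u + 9)²


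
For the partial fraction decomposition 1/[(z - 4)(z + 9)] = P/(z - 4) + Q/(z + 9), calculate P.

Cover-up at z = 4: P = 1/(4 + 9) = 1/13


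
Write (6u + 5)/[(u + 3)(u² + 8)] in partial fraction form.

At u=-3: α = (6·(-3) + 5)/((-3)² + 8) = -13/17. β = -α = 13/17, γ = 6 - (-3)·α = 63/17
Result: (-13/17)/(u + 3) + ((13/17)u + 63/17)/(u² + 8)


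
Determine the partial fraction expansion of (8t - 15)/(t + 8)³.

(8t - 15) = α(t + 8)² + β(t + 8) + γ. At t = -8: γ = 8·(-8) - 15 = -79. Coefficients: α = 0, β = 8
Result: 8/(t + 8)² - 79/(t + 8)³


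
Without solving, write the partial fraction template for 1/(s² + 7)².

Repeated quadratic factor: (αs + β)/(s² + 7) + (γs + δ)/(s² + 7)²


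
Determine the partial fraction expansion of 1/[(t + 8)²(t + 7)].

Cover-up at t=-7: γ = 1/(-7 + 8)² = 1. Cover-up at t=-8: β = 1/(-8 + 7) = -1. Comparing t² coeff: α = -γ = -1
Result: -1/(t + 8) - 1/(t + 8)² + 1/(t + 7)


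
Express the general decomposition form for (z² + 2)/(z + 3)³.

Repeated linear factor (power 3): α/(z + 3) + β/(z + 3)² + γ/(z + 3)³


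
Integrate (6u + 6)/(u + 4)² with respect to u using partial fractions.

Decompose: α = 6, β = 6·(-4) + 6 = -18, so (6u + 6)/(u + 4)² = 6/(u + 4) - 18/(u + 4)². Integrate: ∫ α/(u + 4) du = 6 ln|(u + 4)|; ∫ β/(u + 4)² du = 18/(u + 4). Sum: 6 ln|(u + 4)| + 18/(u + 4) + C


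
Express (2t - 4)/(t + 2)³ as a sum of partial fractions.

(2t - 4) = A(t + 2)² + B(t + 2) + C. At t = -2: C = 2·(-2) - 4 = -8. Coefficients: A = 0, B = 2
Result: 2/(t + 2)² - 8/(t + 2)³


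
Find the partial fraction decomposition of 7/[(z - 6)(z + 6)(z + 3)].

Using cover-up method: P = 7/108, Q = 7/36, R = -7/27
Result: (7/108)/(z - 6) + (7/36)/(z + 6) - (7/27)/(z + 3)


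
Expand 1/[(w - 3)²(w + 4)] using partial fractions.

Cover-up at w=-4: γ = 1/(-4 - 3)² = 1/49. Cover-up at w=3: β = 1/(3 + 4) = 1/7. Comparing w² coeff: α = -γ = -1/49
Result: (-1/49)/(w - 3) + (1/7)/(w - 3)² + (1/49)/(w + 4)


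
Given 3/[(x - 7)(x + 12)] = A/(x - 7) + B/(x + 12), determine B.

Cover-up at x = -12: B = 3/(-12 - 7) = -3/19


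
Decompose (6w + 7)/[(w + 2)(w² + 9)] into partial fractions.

At w=-2: P = (6·(-2) + 7)/((-2)² + 9) = -5/13. Q = -P = 5/13, R = 6 - (-2)·P = 68/13
Result: (-5/13)/(w + 2) + ((5/13)w + 68/13)/(w² + 9)


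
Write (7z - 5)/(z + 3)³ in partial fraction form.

(7z - 5) = P(z + 3)² + Q(z + 3) + R. At z = -3: R = 7·(-3) - 5 = -26. Coefficients: P = 0, Q = 7
Result: 7/(z + 3)² - 26/(z + 3)³


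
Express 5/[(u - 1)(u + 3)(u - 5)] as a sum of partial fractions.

Using cover-up method: P = -5/16, Q = 5/32, R = 5/32
Result: (-5/16)/(u - 1) + (5/32)/(u + 3) + (5/32)/(u - 5)


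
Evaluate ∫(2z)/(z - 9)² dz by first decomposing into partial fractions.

Decompose: α = 2, β = 2·9 + 0 = 18, so (2z)/(z - 9)² = 2/(z - 9) + 18/(z - 9)². Integrate: ∫ α/(z - 9) dz = 2 ln|(z - 9)|; ∫ β/(z - 9)² dz = -18/(z - 9). Sum: 2 ln|(z - 9)| - 18/(z - 9) + C


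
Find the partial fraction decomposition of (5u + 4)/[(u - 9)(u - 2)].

At u=9: A = (5·9 + 4)/(9 - 2) = 7. At u=2: B = (5·2 + 4)/(2 - 9) = -2
Result: 7/(u - 9) - 2/(u - 2)


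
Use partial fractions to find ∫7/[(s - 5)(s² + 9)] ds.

Cover-up at s=5: A = 7/(5²+9) = 7/34. Coeff matching: B = -7/34, C = -35/34. Decomposition: (7/34)/(s - 5) - ((7/34)s + 35/34)/(s² + 9). Integrate: linear → ln, quadratic → (1/2)ln + arctan: (7/34) ln|(s - 5)| - (7/68) ln(s² + 9) - (35/102) arctan(s/3) + C


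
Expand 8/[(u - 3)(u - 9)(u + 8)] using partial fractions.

Using cover-up method: A = -4/33, B = 4/51, C = 8/187
Result: (-4/33)/(u - 3) + (4/51)/(u - 9) + (8/187)/(u + 8)


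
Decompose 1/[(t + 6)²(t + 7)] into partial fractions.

Cover-up at t=-7: C = 1/(-7 + 6)² = 1. Cover-up at t=-6: B = 1/(-6 + 7) = 1. Comparing t² coeff: A = -C = -1
Result: -1/(t + 6) + 1/(t + 6)² + 1/(t + 7)


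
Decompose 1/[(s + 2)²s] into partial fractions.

Cover-up at s=0: R = 1/(0 + 2)² = 1/4. Cover-up at s=-2: Q = 1/(-2 - 0) = -1/2. Comparing s² coeff: P = -R = -1/4
Result: (-1/4)/(s + 2) - (1/2)/(s + 2)² + (1/4)/s


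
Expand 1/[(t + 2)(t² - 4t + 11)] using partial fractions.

Cover-up at t = -2: α = 1/((-2)² - 4·(-2) + 11) = 1/23. Then β = -α = -1/23, γ = -α·(-4 - 2) = 6/23
Result: (1/23)/(t + 2) - ((1/23)t - 6/23)/(t² - 4t + 11)


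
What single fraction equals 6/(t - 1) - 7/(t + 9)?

Common denominator (t - 1)(t + 9). Numerator: 6(t + 9) - 7(t - 1) = (6t + 54) - (7t - 7) = -t + 61
Result: (-t + 61)/[(t - 1)(t + 9)]


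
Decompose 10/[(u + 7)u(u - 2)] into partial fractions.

Using cover-up method: A = 10/63, B = -5/7, C = 5/9
Result: (10/63)/(u + 7) - (5/7)/u + (5/9)/(u - 2)


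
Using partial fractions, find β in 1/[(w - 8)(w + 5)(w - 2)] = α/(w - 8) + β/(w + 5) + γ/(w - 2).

Cover-up at w = -5: β = 1/[(-5 - 8)(-5 - 2)] = 1/[(-13)(-7)] = 1/91


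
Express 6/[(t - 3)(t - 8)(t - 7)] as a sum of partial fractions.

Using cover-up method: P = 3/10, Q = 6/5, R = -3/2
Result: (3/10)/(t - 3) + (6/5)/(t - 8) - (3/2)/(t - 7)


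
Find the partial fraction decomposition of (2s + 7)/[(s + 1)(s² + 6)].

At s=-1: A = (2·(-1) + 7)/((-1)² + 6) = 5/7. B = -A = -5/7, C = 2 - (-1)·A = 19/7
Result: (5/7)/(s + 1) - ((5/7)s - 19/7)/(s² + 6)


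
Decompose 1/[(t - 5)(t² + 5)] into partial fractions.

Cover-up at t = 5: A = 1/(5² + 5) = 1/30. Then B = -A = -1/30, C = -A·(0 + 5) = -1/6
Result: (1/30)/(t - 5) - ((1/30)t + 1/6)/(t² + 5)


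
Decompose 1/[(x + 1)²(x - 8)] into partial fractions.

Cover-up at x=8: R = 1/(8 + 1)² = 1/81. Cover-up at x=-1: Q = 1/(-1 - 8) = -1/9. Comparing x² coeff: P = -R = -1/81
Result: (-1/81)/(x + 1) - (1/9)/(x + 1)² + (1/81)/(x - 8)


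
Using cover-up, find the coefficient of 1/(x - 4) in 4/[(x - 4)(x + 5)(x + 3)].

Cover (x - 4), set x=4: 4/[(4 + 5)(4 + 3)] = 4/63


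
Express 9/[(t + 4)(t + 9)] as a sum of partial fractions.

9/(t + 4)(t + 9) = P/(t + 4) + Q/(t + 9). P = 9/(-4 + 9) = 9/5, Q = 9/(-9 + 4) = -9/5
Result: (9/5)/(t + 4) - (9/5)/(t + 9)


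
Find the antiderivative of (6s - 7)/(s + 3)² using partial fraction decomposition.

Decompose: A = 6, B = 6·(-3) - 7 = -25, so (6s - 7)/(s + 3)² = 6/(s + 3) - 25/(s + 3)². Integrate: ∫ A/(s + 3) ds = 6 ln|(s + 3)|; ∫ B/(s + 3)² ds = 25/(s + 3). Sum: 6 ln|(s + 3)| + 25/(s + 3) + C


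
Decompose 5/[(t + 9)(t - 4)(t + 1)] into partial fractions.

Using cover-up method: P = 5/104, Q = 1/13, R = -1/8
Result: (5/104)/(t + 9) + (1/13)/(t - 4) - (1/8)/(t + 1)


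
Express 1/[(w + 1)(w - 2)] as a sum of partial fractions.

1/(w + 1)(w - 2) = A/(w + 1) + B/(w - 2). A = 1/(-1 - 2) = -1/3, B = 1/(2 + 1) = 1/3
Result: (-1/3)/(w + 1) + (1/3)/(w - 2)


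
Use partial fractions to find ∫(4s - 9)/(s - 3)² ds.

Decompose: A = 4, B = 4·3 - 9 = 3, so (4s - 9)/(s - 3)² = 4/(s - 3) + 3/(s - 3)². Integrate: ∫ A/(s - 3) ds = 4 ln|(s - 3)|; ∫ B/(s - 3)² ds = -3/(s - 3). Sum: 4 ln|(s - 3)| - 3/(s - 3) + C


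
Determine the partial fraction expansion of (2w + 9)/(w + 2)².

(2w + 9) = α(w + 2) + β. At w = -2: β = 2·(-2) + 9 = 5. Coeff of w: α = 2
Result: 2/(w + 2) + 5/(w + 2)²


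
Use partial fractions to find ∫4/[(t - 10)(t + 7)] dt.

Decompose: 4/[(t - 10)(t + 7)] = (4/17)/(t - 10) - (4/17)/(t + 7). Integrate each term: (4/17) ln|(t - 10)| - (4/17) ln|(t + 7)| + C


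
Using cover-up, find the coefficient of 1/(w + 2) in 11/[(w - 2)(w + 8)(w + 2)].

Cover (w + 2), set w=-2: 11/[(-2 - 2)(-2 + 8)] = -11/24


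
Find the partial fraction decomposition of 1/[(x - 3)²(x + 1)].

Cover-up at x=-1: γ = 1/(-1 - 3)² = 1/16. Cover-up at x=3: β = 1/(3 + 1) = 1/4. Comparing x² coeff: α = -γ = -1/16
Result: (-1/16)/(x - 3) + (1/4)/(x - 3)² + (1/16)/(x + 1)


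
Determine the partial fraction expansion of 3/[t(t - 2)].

3/t(t - 2) = A/t + B/(t - 2). A = 3/(0 - 2) = -3/2, B = 3/(2 - 0) = 3/2
Result: (-3/2)/t + (3/2)/(t - 2)


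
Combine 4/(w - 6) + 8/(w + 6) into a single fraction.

Common denominator (w - 6)(w + 6). Numerator: 4(w + 6) + 8(w - 6) = (4w + 24) + (8w - 48) = 12w - 24
Result: (12w - 24)/[(w - 6)(w + 6)]


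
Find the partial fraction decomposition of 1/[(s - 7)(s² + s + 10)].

Cover-up at s = 7: P = 1/(7² + 1·7 + 10) = 1/66. Then Q = -P = -1/66, R = -P·(1 + 7) = -4/33
Result: (1/66)/(s - 7) - ((1/66)s + 4/33)/(s² + s + 10)


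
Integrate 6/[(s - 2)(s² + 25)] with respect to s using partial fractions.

Cover-up at s=2: P = 6/(2²+25) = 6/29. Coeff matching: Q = -6/29, R = -12/29. Decomposition: (6/29)/(s - 2) - ((6/29)s + 12/29)/(s² + 25). Integrate: linear → ln, quadratic → (1/2)ln + arctan: (6/29) ln|(s - 2)| - (3/29) ln(s² + 25) - (12/145) arctan(s/5) + C


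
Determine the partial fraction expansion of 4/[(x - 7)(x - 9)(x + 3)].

Using cover-up method: A = -1/5, B = 1/6, C = 1/30
Result: (-1/5)/(x - 7) + (1/6)/(x - 9) + (1/30)/(x + 3)


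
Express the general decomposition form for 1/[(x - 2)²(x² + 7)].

Repeated linear + quadratic: A/(x - 2) + B/(x - 2)² + (Cx + D)/(x² + 7)


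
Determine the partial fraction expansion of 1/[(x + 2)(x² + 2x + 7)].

Cover-up at x = -2: P = 1/((-2)² + 2·(-2) + 7) = 1/7. Then Q = -P = -1/7, R = -P·(2 - 2) = 0
Result: (1/7)/(x + 2) - ((1/7)x)/(x² + 2x + 7)


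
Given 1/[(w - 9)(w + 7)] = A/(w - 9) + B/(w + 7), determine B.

Cover-up at w = -7: B = 1/(-7 - 9) = -1/16


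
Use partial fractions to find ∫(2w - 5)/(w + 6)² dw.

Decompose: P = 2, Q = 2·(-6) - 5 = -17, so (2w - 5)/(w + 6)² = 2/(w + 6) - 17/(w + 6)². Integrate: ∫ P/(w + 6) dw = 2 ln|(w + 6)|; ∫ Q/(w + 6)² dw = 17/(w + 6). Sum: 2 ln|(w + 6)| + 17/(w + 6) + C


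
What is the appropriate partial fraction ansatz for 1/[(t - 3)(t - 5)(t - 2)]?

Three distinct linear factors: α/(t - 3) + β/(t - 5) + γ/(t - 2)


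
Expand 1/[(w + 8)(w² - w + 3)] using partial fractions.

Cover-up at w = -8: α = 1/((-8)² - 1·(-8) + 3) = 1/75. Then β = -α = -1/75, γ = -α·(-1 - 8) = 3/25
Result: (1/75)/(w + 8) - ((1/75)w - 3/25)/(w² - w + 3)


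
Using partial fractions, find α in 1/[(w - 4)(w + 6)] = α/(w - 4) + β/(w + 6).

Cover-up at w = 4: α = 1/(4 + 6) = 1/10


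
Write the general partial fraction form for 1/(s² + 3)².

Repeated quadratic factor: (Ps + Q)/(s² + 3) + (Rs + S)/(s² + 3)²


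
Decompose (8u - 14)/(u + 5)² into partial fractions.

(8u - 14) = A(u + 5) + B. At u = -5: B = 8·(-5) - 14 = -54. Coeff of u: A = 8
Result: 8/(u + 5) - 54/(u + 5)²


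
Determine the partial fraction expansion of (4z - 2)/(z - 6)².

(4z - 2) = α(z - 6) + β. At z = 6: β = 4·6 - 2 = 22. Coeff of z: α = 4
Result: 4/(z - 6) + 22/(z - 6)²


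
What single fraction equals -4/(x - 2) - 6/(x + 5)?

Common denominator (x - 2)(x + 5). Numerator: -4(x + 5) - 6(x - 2) = (-4x - 20) - (6x - 12) = -10x - 8
Result: (-10x - 8)/[(x - 2)(x + 5)]


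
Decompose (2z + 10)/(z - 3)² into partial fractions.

(2z + 10) = A(z - 3) + B. At z = 3: B = 2·3 + 10 = 16. Coeff of z: A = 2
Result: 2/(z - 3) + 16/(z - 3)²


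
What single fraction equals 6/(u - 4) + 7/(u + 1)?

Common denominator (u - 4)(u + 1). Numerator: 6(u + 1) + 7(u - 4) = (6u + 6) + (7u - 28) = 13u - 22
Result: (13u - 22)/[(u - 4)(u + 1)]


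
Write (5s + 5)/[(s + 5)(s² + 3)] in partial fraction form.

At s=-5: A = (5·(-5) + 5)/((-5)² + 3) = -5/7. B = -A = 5/7, C = 5 - (-5)·A = 10/7
Result: (-5/7)/(s + 5) + ((5/7)s + 10/7)/(s² + 3)


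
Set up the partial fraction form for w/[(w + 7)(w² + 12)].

Linear + irreducible quadratic: P/(w + 7) + (Qw + R)/(w² + 12)


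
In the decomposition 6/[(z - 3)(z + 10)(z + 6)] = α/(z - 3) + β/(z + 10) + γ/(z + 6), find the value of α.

Cover-up at z = 3: α = 6/[(3 + 10)(3 + 6)] = 6/[(13)(9)] = 6/117 = 2/39


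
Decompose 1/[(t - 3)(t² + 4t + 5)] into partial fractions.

Cover-up at t = 3: P = 1/(3² + 4·3 + 5) = 1/26. Then Q = -P = -1/26, R = -P·(4 + 3) = -7/26
Result: (1/26)/(t - 3) - ((1/26)t + 7/26)/(t² + 4t + 5)


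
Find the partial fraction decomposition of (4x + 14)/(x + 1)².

(4x + 14) = A(x + 1) + B. At x = -1: B = 4·(-1) + 14 = 10. Coeff of x: A = 4
Result: 4/(x + 1) + 10/(x + 1)²


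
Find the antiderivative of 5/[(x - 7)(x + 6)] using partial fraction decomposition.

Decompose: 5/[(x - 7)(x + 6)] = (5/13)/(x - 7) - (5/13)/(x + 6). Integrate each term: (5/13) ln|(x - 7)| - (5/13) ln|(x + 6)| + C


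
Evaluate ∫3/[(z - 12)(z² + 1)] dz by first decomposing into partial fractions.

Cover-up at z=12: A = 3/(12²+1) = 3/145. Coeff matching: B = -3/145, C = -36/145. Decomposition: (3/145)/(z - 12) - ((3/145)z + 36/145)/(z² + 1). Integrate: linear → ln, quadratic → (1/2)ln + arctan: (3/145) ln|(z - 12)| - (3/290) ln(z² + 1) - (36/145) arctan(z) + C


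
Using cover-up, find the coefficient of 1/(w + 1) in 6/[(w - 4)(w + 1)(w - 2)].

Cover (w + 1), set w=-1: 6/[(-1 - 4)(-1 - 2)] = 2/5


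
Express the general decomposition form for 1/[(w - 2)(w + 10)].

Distinct linear factors: α/(w - 2) + β/(w + 10)


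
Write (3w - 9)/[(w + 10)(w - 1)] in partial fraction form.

At w=-10: P = (3·(-10) - 9)/(-10 - 1) = 39/11. At w=1: Q = (3·1 - 9)/(1 + 10) = -6/11
Result: (39/11)/(w + 10) - (6/11)/(w - 1)


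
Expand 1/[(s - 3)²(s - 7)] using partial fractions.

Cover-up at s=7: γ = 1/(7 - 3)² = 1/16. Cover-up at s=3: β = 1/(3 - 7) = -1/4. Comparing s² coeff: α = -γ = -1/16
Result: (-1/16)/(s - 3) - (1/4)/(s - 3)² + (1/16)/(s - 7)


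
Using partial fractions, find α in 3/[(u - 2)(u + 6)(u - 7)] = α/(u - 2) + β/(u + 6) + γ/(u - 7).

Cover-up at u = 2: α = 3/[(2 + 6)(2 - 7)] = 3/[(8)(-5)] = -3/40


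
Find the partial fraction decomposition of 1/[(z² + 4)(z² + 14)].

Coefficient matching gives A = C = 0, B = 1/(14-4) = 1/10, D = -B = -1/10
Result: (1/10)/(z² + 4) - (1/10)/(z² + 14)


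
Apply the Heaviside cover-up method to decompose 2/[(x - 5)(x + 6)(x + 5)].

Cover (x - 5), x=5: P = 2/[(5 + 6)(5 + 5)] = 1/55. Cover (x + 6), x=-6: Q = 2/[(-6 - 5)(-6 + 5)] = 2/11. Cover (x + 5), x=-5: R = 2/[(-5 - 5)(-5 + 6)] = -1/5.
Result: (1/55)/(x - 5) + (2/11)/(x + 6) - (1/5)/(x + 5)


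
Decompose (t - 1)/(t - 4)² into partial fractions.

(t - 1) = α(t - 4) + β. At t = 4: β = 1·4 - 1 = 3. Coeff of t: α = 1
Result: 1/(t - 4) + 3/(t - 4)²


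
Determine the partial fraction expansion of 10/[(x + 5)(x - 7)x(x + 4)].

Using Heaviside cover-up: (-1/6)/(x + 5) + (5/462)/(x - 7) - (1/14)/x + (5/22)/(x + 4)


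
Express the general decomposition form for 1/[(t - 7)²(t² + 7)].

Repeated linear + quadratic: A/(t - 7) + B/(t - 7)² + (Ct + D)/(t² + 7)


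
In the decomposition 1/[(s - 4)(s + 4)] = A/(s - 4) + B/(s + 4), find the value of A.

Cover-up at s = 4: A = 1/(4 + 4) = 1/8


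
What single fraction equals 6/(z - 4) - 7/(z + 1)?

Common denominator (z - 4)(z + 1). Numerator: 6(z + 1) - 7(z - 4) = (6z + 6) - (7z - 28) = -z + 34
Result: (-z + 34)/[(z - 4)(z + 1)]


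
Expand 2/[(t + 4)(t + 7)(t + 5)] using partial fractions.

Using cover-up method: A = 2/3, B = 1/3, C = -1
Result: (2/3)/(t + 4) + (1/3)/(t + 7) - 1/(t + 5)


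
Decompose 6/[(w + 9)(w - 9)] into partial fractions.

6/(w + 9)(w - 9) = A/(w + 9) + B/(w - 9). A = 6/(-9 - 9) = -1/3, B = 6/(9 + 9) = 1/3
Result: (-1/3)/(w + 9) + (1/3)/(w - 9)


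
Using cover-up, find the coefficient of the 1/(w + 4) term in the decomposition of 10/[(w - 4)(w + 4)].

Cover (w + 4), set w=-4: 10/((w - 4) at w=-4) = 10/(-8) = -5/4


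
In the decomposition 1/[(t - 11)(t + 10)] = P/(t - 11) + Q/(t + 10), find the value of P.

Cover-up at t = 11: P = 1/(11 + 10) = 1/21


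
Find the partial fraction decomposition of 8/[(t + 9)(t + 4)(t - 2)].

Using cover-up method: α = 8/55, β = -4/15, γ = 4/33
Result: (8/55)/(t + 9) - (4/15)/(t + 4) + (4/33)/(t - 2)


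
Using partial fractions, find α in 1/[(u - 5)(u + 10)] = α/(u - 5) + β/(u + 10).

Cover-up at u = 5: α = 1/(5 + 10) = 1/15


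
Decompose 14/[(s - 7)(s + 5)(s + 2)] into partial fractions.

Using cover-up method: P = 7/54, Q = 7/18, R = -14/27
Result: (7/54)/(s - 7) + (7/18)/(s + 5) - (14/27)/(s + 2)


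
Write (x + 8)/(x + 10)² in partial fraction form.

(x + 8) = α(x + 10) + β. At x = -10: β = 1·(-10) + 8 = -2. Coeff of x: α = 1
Result: 1/(x + 10) - 2/(x + 10)²


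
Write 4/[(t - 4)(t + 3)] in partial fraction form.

4/(t - 4)(t + 3) = α/(t - 4) + β/(t + 3). α = 4/(4 + 3) = 4/7, β = 4/(-3 - 4) = -4/7
Result: (4/7)/(t - 4) - (4/7)/(t + 3)


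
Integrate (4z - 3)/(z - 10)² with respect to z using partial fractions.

Decompose: α = 4, β = 4·10 - 3 = 37, so (4z - 3)/(z - 10)² = 4/(z - 10) + 37/(z - 10)². Integrate: ∫ α/(z - 10) dz = 4 ln|(z - 10)|; ∫ β/(z - 10)² dz = -37/(z - 10). Sum: 4 ln|(z - 10)| - 37/(z - 10) + C


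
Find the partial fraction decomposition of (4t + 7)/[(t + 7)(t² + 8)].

At t=-7: α = (4·(-7) + 7)/((-7)² + 8) = -7/19. β = -α = 7/19, γ = 4 - (-7)·α = 27/19
Result: (-7/19)/(t + 7) + ((7/19)t + 27/19)/(t² + 8)


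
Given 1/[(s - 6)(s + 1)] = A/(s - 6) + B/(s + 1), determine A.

Cover-up at s = 6: A = 1/(6 + 1) = 1/7


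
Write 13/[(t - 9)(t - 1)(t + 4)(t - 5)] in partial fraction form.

Using Heaviside cover-up: (1/32)/(t - 9) + (13/160)/(t - 1) - (1/45)/(t + 4) - (13/144)/(t - 5)


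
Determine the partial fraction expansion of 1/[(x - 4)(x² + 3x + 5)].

Cover-up at x = 4: α = 1/(4² + 3·4 + 5) = 1/33. Then β = -α = -1/33, γ = -α·(3 + 4) = -7/33
Result: (1/33)/(x - 4) - ((1/33)x + 7/33)/(x² + 3x + 5)


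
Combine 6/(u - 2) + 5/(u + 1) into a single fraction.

Common denominator (u - 2)(u + 1). Numerator: 6(u + 1) + 5(u - 2) = (6u + 6) + (5u - 10) = 11u - 4
Result: (11u - 4)/[(u - 2)(u + 1)]


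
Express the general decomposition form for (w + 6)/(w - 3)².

Repeated linear factor: α/(w - 3) + β/(w - 3)²


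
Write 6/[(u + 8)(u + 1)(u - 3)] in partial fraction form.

Using cover-up method: A = 6/77, B = -3/14, C = 3/22
Result: (6/77)/(u + 8) - (3/14)/(u + 1) + (3/22)/(u - 3)


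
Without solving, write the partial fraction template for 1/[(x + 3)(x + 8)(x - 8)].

Three distinct linear factors: α/(x + 3) + β/(x + 8) + γ/(x - 8)


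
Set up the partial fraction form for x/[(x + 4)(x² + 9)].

Linear + irreducible quadratic: P/(x + 4) + (Qx + R)/(x² + 9)


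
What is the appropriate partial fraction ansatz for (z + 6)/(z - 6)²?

Repeated linear factor: P/(z - 6) + Q/(z - 6)²


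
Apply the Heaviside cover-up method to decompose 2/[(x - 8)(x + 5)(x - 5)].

Cover (x - 8), x=8: A = 2/[(8 + 5)(8 - 5)] = 2/39. Cover (x + 5), x=-5: B = 2/[(-5 - 8)(-5 - 5)] = 1/65. Cover (x - 5), x=5: C = 2/[(5 - 8)(5 + 5)] = -1/15.
Result: (2/39)/(x - 8) + (1/65)/(x + 5) - (1/15)/(x - 5)


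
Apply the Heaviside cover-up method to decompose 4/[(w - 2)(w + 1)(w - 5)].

Cover (w - 2), w=2: α = 4/[(2 + 1)(2 - 5)] = -4/9. Cover (w + 1), w=-1: β = 4/[(-1 - 2)(-1 - 5)] = 2/9. Cover (w - 5), w=5: γ = 4/[(5 - 2)(5 + 1)] = 2/9.
Result: (-4/9)/(w - 2) + (2/9)/(w + 1) + (2/9)/(w - 5)


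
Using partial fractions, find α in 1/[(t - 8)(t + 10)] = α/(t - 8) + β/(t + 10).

Cover-up at t = 8: α = 1/(8 + 10) = 1/18


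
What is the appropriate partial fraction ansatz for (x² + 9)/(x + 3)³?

Repeated linear factor (power 3): α/(x + 3) + β/(x + 3)² + γ/(x + 3)³


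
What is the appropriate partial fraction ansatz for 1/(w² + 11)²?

Repeated quadratic factor: (Aw + B)/(w² + 11) + (Cw + D)/(w² + 11)²


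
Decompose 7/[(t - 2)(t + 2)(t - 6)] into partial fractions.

Using cover-up method: α = -7/16, β = 7/32, γ = 7/32
Result: (-7/16)/(t - 2) + (7/32)/(t + 2) + (7/32)/(t - 6)


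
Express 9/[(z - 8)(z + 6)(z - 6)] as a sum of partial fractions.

Using cover-up method: A = 9/28, B = 3/56, C = -3/8
Result: (9/28)/(z - 8) + (3/56)/(z + 6) - (3/8)/(z - 6)


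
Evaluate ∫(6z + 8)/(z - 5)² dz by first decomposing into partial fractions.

Decompose: A = 6, B = 6·5 + 8 = 38, so (6z + 8)/(z - 5)² = 6/(z - 5) + 38/(z - 5)². Integrate: ∫ A/(z - 5) dz = 6 ln|(z - 5)|; ∫ B/(z - 5)² dz = -38/(z - 5). Sum: 6 ln|(z - 5)| - 38/(z - 5) + C


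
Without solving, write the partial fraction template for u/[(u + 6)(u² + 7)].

Linear + irreducible quadratic: P/(u + 6) + (Qu + R)/(u² + 7)


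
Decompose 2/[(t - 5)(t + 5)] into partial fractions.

2/(t - 5)(t + 5) = P/(t - 5) + Q/(t + 5). P = 2/(5 + 5) = 1/5, Q = 2/(-5 - 5) = -1/5
Result: (1/5)/(t - 5) - (1/5)/(t + 5)


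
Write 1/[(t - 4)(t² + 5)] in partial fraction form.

Cover-up at t = 4: P = 1/(4² + 5) = 1/21. Then Q = -P = -1/21, R = -P·(0 + 4) = -4/21
Result: (1/21)/(t - 4) - ((1/21)t + 4/21)/(t² + 5)


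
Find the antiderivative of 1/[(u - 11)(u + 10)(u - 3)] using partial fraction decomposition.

Cover-up: α = 1/168, β = 1/273, γ = -1/104. Decomposition: (1/168)/(u - 11) + (1/273)/(u + 10) - (1/104)/(u - 3). Integrate each term: (1/168) ln|(u - 11)| + (1/273) ln|(u + 10)| - (1/104) ln|(u - 3)| + C


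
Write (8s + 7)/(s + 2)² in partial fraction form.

(8s + 7) = A(s + 2) + B. At s = -2: B = 8·(-2) + 7 = -9. Coeff of s: A = 8
Result: 8/(s + 2) - 9/(s + 2)²


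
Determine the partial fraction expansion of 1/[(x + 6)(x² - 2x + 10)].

Cover-up at x = -6: P = 1/((-6)² - 2·(-6) + 10) = 1/58. Then Q = -P = -1/58, R = -P·(-2 - 6) = 4/29
Result: (1/58)/(x + 6) - ((1/58)x - 4/29)/(x² - 2x + 10)


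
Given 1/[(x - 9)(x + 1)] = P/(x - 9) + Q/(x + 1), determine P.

Cover-up at x = 9: P = 1/(9 + 1) = 1/10


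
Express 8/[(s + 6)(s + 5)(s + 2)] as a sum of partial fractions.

Using cover-up method: A = 2, B = -8/3, C = 2/3
Result: 2/(s + 6) - (8/3)/(s + 5) + (2/3)/(s + 2)


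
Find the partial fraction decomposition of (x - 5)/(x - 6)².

(x - 5) = A(x - 6) + B. At x = 6: B = 1·6 - 5 = 1. Coeff of x: A = 1
Result: 1/(x - 6) + 1/(x - 6)²


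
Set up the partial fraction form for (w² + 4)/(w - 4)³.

Repeated linear factor (power 3): α/(w - 4) + β/(w - 4)² + γ/(w - 4)³


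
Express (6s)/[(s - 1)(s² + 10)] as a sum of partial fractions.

At s=1: α = (6·1 + 0)/(1² + 10) = 6/11. β = -α = -6/11, γ = 6 - 1·α = 60/11
Result: (6/11)/(s - 1) - ((6/11)s - 60/11)/(s² + 10)


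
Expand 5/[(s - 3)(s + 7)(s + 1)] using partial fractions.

Using cover-up method: α = 1/8, β = 1/12, γ = -5/24
Result: (1/8)/(s - 3) + (1/12)/(s + 7) - (5/24)/(s + 1)


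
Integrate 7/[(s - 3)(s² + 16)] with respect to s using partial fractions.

Cover-up at s=3: A = 7/(3²+16) = 7/25. Coeff matching: B = -7/25, C = -21/25. Decomposition: (7/25)/(s - 3) - ((7/25)s + 21/25)/(s² + 16). Integrate: linear → ln, quadratic → (1/2)ln + arctan: (7/25) ln|(s - 3)| - (7/50) ln(s² + 16) - (21/100) arctan(s/4) + C


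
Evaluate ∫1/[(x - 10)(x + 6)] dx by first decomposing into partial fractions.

Decompose: 1/[(x - 10)(x + 6)] = (1/16)/(x - 10) - (1/16)/(x + 6). Integrate each term: (1/16) ln|(x - 10)| - (1/16) ln|(x + 6)| + C


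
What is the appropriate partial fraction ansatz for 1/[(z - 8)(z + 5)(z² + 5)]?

Two linear + quadratic: α/(z - 8) + β/(z + 5) + (γz + δ)/(z² + 5)


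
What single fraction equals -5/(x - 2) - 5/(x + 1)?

Common denominator (x - 2)(x + 1). Numerator: -5(x + 1) - 5(x - 2) = (-5x - 5) - (5x - 10) = -10x + 5
Result: (-10x + 5)/[(x - 2)(x + 1)]


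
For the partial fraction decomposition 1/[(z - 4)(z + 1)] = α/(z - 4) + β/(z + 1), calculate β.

Cover-up at z = -1: β = 1/(-1 - 4) = -1/5


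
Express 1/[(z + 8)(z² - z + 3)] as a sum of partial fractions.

Cover-up at z = -8: A = 1/((-8)² - 1·(-8) + 3) = 1/75. Then B = -A = -1/75, C = -A·(-1 - 8) = 3/25
Result: (1/75)/(z + 8) - ((1/75)z - 3/25)/(z² - z + 3)


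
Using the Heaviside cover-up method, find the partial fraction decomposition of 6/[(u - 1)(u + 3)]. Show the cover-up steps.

Cover (u - 1): set u=1, get P = 6/(1 + 3) = 3/2. Cover (u + 3): set u=-3, get Q = 6/(-3 - 1) = -3/2.
Result: (3/2)/(u - 1) - (3/2)/(u + 3)


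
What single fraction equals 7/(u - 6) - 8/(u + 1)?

Common denominator (u - 6)(u + 1). Numerator: 7(u + 1) - 8(u - 6) = (7u + 7) - (8u - 48) = -u + 55
Result: (-u + 55)/[(u - 6)(u + 1)]


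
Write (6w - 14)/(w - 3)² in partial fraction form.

(6w - 14) = A(w - 3) + B. At w = 3: B = 6·3 - 14 = 4. Coeff of w: A = 6
Result: 6/(w - 3) + 4/(w - 3)²


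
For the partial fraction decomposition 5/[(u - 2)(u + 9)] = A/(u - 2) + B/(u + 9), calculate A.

Cover-up at u = 2: A = 5/(2 + 9) = 5/11


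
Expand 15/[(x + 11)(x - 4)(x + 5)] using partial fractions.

Using cover-up method: A = 1/6, B = 1/9, C = -5/18
Result: (1/6)/(x + 11) + (1/9)/(x - 4) - (5/18)/(x + 5)
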